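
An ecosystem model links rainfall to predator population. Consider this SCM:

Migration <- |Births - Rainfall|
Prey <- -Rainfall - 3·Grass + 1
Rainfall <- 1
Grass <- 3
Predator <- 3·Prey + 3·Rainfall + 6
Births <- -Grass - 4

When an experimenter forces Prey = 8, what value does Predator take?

33

The intervention breaks the incoming arrows to Prey: Prey <- -Rainfall - 3·Grass + 1 no longer applies, and Prey = 8.
Predator = 3·Prey + 3·Rainfall + 6  [with Prey=8, Rainfall=1]  = 33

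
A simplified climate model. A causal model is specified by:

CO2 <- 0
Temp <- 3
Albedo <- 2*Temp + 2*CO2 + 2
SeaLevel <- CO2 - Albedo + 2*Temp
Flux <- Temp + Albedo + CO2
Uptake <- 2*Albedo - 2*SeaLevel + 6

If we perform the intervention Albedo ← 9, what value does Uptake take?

The intervention breaks the incoming arrows to Albedo: Albedo <- 2*Temp + 2*CO2 + 2 no longer applies, and Albedo = 9.
SeaLevel = CO2 - Albedo + 2*Temp  [with CO2=0, Albedo=9, Temp=3]  = -3
Uptake = 2*Albedo - 2*SeaLevel + 6  [with Albedo=9, SeaLevel=-3]  = 30

30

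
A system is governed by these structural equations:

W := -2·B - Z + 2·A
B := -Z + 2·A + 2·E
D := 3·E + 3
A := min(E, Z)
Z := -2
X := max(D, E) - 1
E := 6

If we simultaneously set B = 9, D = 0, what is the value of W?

Setting B = 9, D = 0 by intervention discards those variables' equations.
A = min(E, Z)  [with E=6, Z=-2]  = -2
W = -2·B - Z + 2·A  [with B=9, Z=-2, A=-2]  = -20

-20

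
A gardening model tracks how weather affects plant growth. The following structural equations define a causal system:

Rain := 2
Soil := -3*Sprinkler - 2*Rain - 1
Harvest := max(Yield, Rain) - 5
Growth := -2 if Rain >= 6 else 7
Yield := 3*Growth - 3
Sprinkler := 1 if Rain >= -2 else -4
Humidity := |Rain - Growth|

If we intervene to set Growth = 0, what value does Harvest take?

The intervention breaks the incoming arrows to Growth: Growth := -2 if Rain >= 6 else 7 no longer applies, and Growth = 0.
Yield = 3*Growth - 3  [with Growth=0]  = -3
Harvest = max(Yield, Rain) - 5  [with Yield=-3, Rain=2]  = -3

-3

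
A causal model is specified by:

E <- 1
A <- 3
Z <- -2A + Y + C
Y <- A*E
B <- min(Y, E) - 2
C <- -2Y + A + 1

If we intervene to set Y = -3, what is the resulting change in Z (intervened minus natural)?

do(Y=-3) replaces the equation Y <- A*E with the constant Y = -3.
C = -2Y + A + 1  [with Y=-3, A=3]  = 10
Z = -2A + Y + C  [with A=3, Y=-3, C=10]  = 1
Without intervention: Y = A*E  [with A=3, E=1]  = 3; C = -2Y + A + 1  [with Y=3, A=3]  = -2; Z = -2A + Y + C  [with A=3, Y=3, C=-2]  = -5.
Change = 1 − (-5) = 6.

6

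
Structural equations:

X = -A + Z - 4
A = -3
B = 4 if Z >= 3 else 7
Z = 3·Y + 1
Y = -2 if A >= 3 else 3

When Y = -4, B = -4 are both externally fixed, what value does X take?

The joint intervention fixes Y = -4, B = -4, removing each variable's own equation.
Z = 3·Y + 1  [with Y=-4]  = -11
X = -A + Z - 4  [with A=-3, Z=-11]  = -12

-12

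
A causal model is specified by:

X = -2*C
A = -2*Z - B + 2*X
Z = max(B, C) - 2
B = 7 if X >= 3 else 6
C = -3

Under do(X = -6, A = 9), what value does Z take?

The joint intervention fixes X = -6, A = 9, removing each variable's own equation.
B = 7 if X >= 3 else 6  [with X=-6]  = 6
Z = max(B, C) - 2  [with B=6, C=-3]  = 4

4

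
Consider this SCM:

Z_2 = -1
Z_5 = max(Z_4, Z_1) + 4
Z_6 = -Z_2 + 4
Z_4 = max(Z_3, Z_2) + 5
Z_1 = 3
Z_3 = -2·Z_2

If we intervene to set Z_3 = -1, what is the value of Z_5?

8

do(Z_3=-1) replaces the equation Z_3 = -2·Z_2 with the constant Z_3 = -1.
Z_4 = max(Z_3, Z_2) + 5  [with Z_3=-1, Z_2=-1]  = 4
Z_5 = max(Z_4, Z_1) + 4  [with Z_4=4, Z_1=3]  = 8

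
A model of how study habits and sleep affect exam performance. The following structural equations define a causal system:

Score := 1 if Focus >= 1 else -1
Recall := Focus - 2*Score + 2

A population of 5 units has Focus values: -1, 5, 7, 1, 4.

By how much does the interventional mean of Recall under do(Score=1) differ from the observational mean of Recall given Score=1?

Under do(Score=1), Score's equation is replaced by Score=1 for every unit. Per-unit Recall: -1, 5, 7, 1, 4. Mean = 3.2.
Conditioning on Score=1 selects the 4 unit(s) with Focus ∈ {5, 7, 1, 4}. Their Recall values: 5, 7, 1, 4. Mean = 4.25.
Difference = 3.2 − 4.25 = -1.05.

-1.05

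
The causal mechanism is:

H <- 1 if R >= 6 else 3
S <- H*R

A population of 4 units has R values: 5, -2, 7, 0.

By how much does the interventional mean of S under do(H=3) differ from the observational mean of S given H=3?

Under do(H=3), H's equation is replaced by H=3 for every unit. Per-unit S: 15, -6, 21, 0. Mean = 7.5.
E[S|H=3] averages over only the 3 units with H=3 (R = 5, -2, 0): S = 15, -6, 0, mean 3.
Difference = 7.5 − 3 = 4.5.

4.5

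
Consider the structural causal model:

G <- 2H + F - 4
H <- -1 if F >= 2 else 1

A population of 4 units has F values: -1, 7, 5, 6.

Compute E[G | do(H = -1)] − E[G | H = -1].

Under do(H=-1), H's equation is replaced by H=-1 for every unit. Per-unit G: -7, 1, -1, 0. Mean = -1.75.
Observing H=-1 restricts to units where H's equation naturally yields -1: F ∈ {7, 5, 6}. In that subpopulation G = 1, -1, 0, mean 0.
Difference = -1.75 − 0 = -1.75.

-1.75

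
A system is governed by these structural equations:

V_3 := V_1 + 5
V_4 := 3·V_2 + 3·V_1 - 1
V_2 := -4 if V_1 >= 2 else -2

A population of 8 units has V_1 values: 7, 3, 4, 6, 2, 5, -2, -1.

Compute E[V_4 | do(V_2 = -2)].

The intervention sets V_2=-2 in all 8 units regardless of V_1. Recomputing V_4 per unit gives 14, 2, 5, 11, -1, 8, -13, -10; average 2.

2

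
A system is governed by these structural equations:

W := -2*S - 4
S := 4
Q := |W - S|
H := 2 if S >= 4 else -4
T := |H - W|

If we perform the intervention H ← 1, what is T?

Intervening sets H = 1 and removes its equation (H := 2 if S >= 4 else -4).
W = -2*S - 4  [with S=4]  = -12
T = |H - W|  [with H=1, W=-12]  = 13

13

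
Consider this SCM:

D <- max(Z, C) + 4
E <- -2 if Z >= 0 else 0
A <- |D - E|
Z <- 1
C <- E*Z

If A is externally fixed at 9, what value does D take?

5

The intervention breaks the incoming arrows to A: A <- |D - E| no longer applies, and A = 9.
Since D is not a descendant of the intervened variable, it is unaffected.
E = -2 if Z >= 0 else 0  [with Z=1]  = -2
C = E*Z  [with E=-2, Z=1]  = -2
D = max(Z, C) + 4  [with Z=1, C=-2]  = 5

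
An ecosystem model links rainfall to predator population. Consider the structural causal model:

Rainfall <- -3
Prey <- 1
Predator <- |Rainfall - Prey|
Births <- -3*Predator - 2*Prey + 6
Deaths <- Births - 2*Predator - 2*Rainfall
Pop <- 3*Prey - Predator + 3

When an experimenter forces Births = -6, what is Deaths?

-8

Intervening sets Births = -6 and removes its equation (Births <- -3*Predator - 2*Prey + 6).
Predator = |Rainfall - Prey|  [with Rainfall=-3, Prey=1]  = 4
Deaths = Births - 2*Predator - 2*Rainfall  [with Births=-6, Predator=4, Rainfall=-3]  = -8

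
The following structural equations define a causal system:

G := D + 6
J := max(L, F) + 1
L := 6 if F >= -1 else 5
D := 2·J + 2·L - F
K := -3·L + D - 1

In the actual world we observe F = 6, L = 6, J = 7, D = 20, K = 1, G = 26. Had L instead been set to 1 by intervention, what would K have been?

do(L=1) replaces the equation L := 6 if F >= -1 else 5 with the constant L = 1.
J = max(L, F) + 1  [with L=1, F=6]  = 7
D = 2·J + 2·L - F  [with J=7, L=1, F=6]  = 10
K = -3·L + D - 1  [with L=1, D=10]  = 6

6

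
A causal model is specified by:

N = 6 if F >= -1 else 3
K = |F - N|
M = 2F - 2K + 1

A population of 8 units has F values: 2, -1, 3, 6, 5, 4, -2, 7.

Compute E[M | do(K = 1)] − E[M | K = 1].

Every unit gets K=1 under the intervention. M values become 3, -3, 5, 11, 9, 7, -5, 13; E[M|do(K=1)] = 5.
Conditioning on K=1 selects the 2 unit(s) with F ∈ {5, 7}. Their M values: 9, 13. Mean = 11.
Difference = 5 − 11 = -6.

-6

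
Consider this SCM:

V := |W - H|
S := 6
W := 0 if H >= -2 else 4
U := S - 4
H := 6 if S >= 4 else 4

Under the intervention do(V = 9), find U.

2

Intervening sets V = 9 and removes its equation (V := |W - H|).
No directed path runs from V to U, so U keeps its natural value.
U = S - 4  [with S=6]  = 2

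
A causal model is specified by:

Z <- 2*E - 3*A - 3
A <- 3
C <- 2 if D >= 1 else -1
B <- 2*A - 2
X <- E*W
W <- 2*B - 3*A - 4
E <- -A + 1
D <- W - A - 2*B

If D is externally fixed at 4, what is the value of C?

2

do(D=4) replaces the equation D <- W - A - 2*B with the constant D = 4.
C = 2 if D >= 1 else -1  [with D=4]  = 2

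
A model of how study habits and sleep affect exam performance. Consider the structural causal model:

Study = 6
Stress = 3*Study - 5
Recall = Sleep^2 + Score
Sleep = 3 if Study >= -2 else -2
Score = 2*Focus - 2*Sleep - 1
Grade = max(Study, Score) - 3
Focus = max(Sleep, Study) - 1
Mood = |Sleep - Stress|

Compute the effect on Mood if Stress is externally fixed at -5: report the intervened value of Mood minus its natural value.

-2

The intervention breaks the incoming arrows to Stress: Stress = 3*Study - 5 no longer applies, and Stress = -5.
Sleep = 3 if Study >= -2 else -2  [with Study=6]  = 3
Mood = |Sleep - Stress|  [with Sleep=3, Stress=-5]  = 8
Without intervention: Sleep = 3 if Study >= -2 else -2  [with Study=6]  = 3; Stress = 3*Study - 5  [with Study=6]  = 13; Mood = |Sleep - Stress|  [with Sleep=3, Stress=13]  = 10.
Change = 8 − 10 = -2.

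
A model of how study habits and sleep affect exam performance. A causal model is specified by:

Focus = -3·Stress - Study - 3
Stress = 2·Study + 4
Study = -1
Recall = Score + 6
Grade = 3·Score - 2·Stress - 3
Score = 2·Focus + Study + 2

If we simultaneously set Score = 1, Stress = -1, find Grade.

The joint intervention fixes Score = 1, Stress = -1, removing each variable's own equation.
Grade = 3·Score - 2·Stress - 3  [with Score=1, Stress=-1]  = 2

2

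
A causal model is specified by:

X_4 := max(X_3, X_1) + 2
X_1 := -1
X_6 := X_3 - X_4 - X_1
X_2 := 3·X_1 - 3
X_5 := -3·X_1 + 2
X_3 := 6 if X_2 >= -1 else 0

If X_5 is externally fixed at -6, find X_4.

2

The intervention breaks the incoming arrows to X_5: X_5 := -3·X_1 + 2 no longer applies, and X_5 = -6.
Since X_4 is not a descendant of the intervened variable, it is unaffected.
X_2 = 3·X_1 - 3  [with X_1=-1]  = -6
X_3 = 6 if X_2 >= -1 else 0  [with X_2=-6]  = 0
X_4 = max(X_3, X_1) + 2  [with X_3=0, X_1=-1]  = 2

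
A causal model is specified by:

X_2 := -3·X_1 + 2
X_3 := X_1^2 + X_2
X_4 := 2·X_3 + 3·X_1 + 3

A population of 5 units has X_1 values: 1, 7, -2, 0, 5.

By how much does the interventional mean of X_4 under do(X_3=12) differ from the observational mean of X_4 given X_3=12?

The intervention sets X_3=12 in all 5 units regardless of X_1. Recomputing X_4 per unit gives 30, 48, 21, 27, 42; average 33.6.
E[X_4|X_3=12] averages over only the 2 units with X_3=12 (X_1 = -2, 5): X_4 = 21, 42, mean 31.5.
Difference = 33.6 − 31.5 = 2.1.

2.1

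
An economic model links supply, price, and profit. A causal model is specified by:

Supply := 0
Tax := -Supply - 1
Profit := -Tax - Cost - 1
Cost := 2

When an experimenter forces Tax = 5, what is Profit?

-8

The intervention breaks the incoming arrows to Tax: Tax := -Supply - 1 no longer applies, and Tax = 5.
Profit = -Tax - Cost - 1  [with Tax=5, Cost=2]  = -8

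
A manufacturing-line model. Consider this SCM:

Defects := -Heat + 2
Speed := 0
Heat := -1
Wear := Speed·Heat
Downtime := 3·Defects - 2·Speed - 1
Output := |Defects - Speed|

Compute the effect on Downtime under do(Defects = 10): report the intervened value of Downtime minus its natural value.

21

Under do(Defects=10), the mechanism Defects := -Heat + 2 is discarded; Defects is fixed at 10.
Downtime = 3·Defects - 2·Speed - 1  [with Defects=10, Speed=0]  = 29
Without intervention: Defects = -Heat + 2  [with Heat=-1]  = 3; Downtime = 3·Defects - 2·Speed - 1  [with Defects=3, Speed=0]  = 8.
Change = 29 − 8 = 21.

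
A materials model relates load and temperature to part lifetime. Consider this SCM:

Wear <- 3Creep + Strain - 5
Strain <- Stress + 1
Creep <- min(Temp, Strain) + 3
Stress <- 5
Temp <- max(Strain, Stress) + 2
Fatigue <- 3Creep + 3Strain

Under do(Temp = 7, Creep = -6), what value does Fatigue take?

0

Setting Temp = 7, Creep = -6 by intervention discards those variables' equations.
Strain = Stress + 1  [with Stress=5]  = 6
Fatigue = 3Creep + 3Strain  [with Creep=-6, Strain=6]  = 0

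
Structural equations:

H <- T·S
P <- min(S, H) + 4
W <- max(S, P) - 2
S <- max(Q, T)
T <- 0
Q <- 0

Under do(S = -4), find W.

The intervention breaks the incoming arrows to S: S <- max(Q, T) no longer applies, and S = -4.
H = T·S  [with T=0, S=-4]  = 0
P = min(S, H) + 4  [with S=-4, H=0]  = 0
W = max(S, P) - 2  [with S=-4, P=0]  = -2

-2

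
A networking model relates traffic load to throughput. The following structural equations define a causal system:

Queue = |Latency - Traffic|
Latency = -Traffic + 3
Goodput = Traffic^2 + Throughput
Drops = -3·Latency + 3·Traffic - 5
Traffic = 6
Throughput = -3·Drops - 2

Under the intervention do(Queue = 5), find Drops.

22

The intervention breaks the incoming arrows to Queue: Queue = |Latency - Traffic| no longer applies, and Queue = 5.
Drops is not downstream of the intervention, so its value is determined by the original equations.
Latency = -Traffic + 3  [with Traffic=6]  = -3
Drops = -3·Latency + 3·Traffic - 5  [with Latency=-3, Traffic=6]  = 22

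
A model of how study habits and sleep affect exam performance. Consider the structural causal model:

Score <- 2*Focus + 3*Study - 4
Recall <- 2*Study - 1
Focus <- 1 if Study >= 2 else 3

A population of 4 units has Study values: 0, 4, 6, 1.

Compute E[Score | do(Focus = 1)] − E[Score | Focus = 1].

-6.75

Under do(Focus=1), Focus's equation is replaced by Focus=1 for every unit. Per-unit Score: -2, 10, 16, 1. Mean = 6.25.
Conditioning on Focus=1 selects the 2 unit(s) with Study ∈ {4, 6}. Their Score values: 10, 16. Mean = 13.
Difference = 6.25 − 13 = -6.75.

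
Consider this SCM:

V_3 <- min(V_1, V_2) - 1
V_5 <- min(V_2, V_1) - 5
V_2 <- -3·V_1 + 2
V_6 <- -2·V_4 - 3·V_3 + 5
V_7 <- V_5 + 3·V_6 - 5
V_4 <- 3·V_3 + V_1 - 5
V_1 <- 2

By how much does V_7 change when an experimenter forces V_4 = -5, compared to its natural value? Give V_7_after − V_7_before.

The intervention breaks the incoming arrows to V_4: V_4 <- 3·V_3 + V_1 - 5 no longer applies, and V_4 = -5.
V_2 = -3·V_1 + 2  [with V_1=2]  = -4
V_3 = min(V_1, V_2) - 1  [with V_1=2, V_2=-4]  = -5
V_5 = min(V_2, V_1) - 5  [with V_2=-4, V_1=2]  = -9
V_6 = -2·V_4 - 3·V_3 + 5  [with V_4=-5, V_3=-5]  = 30
V_7 = V_5 + 3·V_6 - 5  [with V_5=-9, V_6=30]  = 76
Without intervention: V_2 = -3·V_1 + 2  [with V_1=2]  = -4; V_3 = min(V_1, V_2) - 1  [with V_1=2, V_2=-4]  = -5; V_4 = 3·V_3 + V_1 - 5  [with V_3=-5, V_1=2]  = -18; V_5 = min(V_2, V_1) - 5  [with V_2=-4, V_1=2]  = -9; V_6 = -2·V_4 - 3·V_3 + 5  [with V_4=-18, V_3=-5]  = 56; V_7 = V_5 + 3·V_6 - 5  [with V_5=-9, V_6=56]  = 154.
Change = 76 − 154 = -78.

-78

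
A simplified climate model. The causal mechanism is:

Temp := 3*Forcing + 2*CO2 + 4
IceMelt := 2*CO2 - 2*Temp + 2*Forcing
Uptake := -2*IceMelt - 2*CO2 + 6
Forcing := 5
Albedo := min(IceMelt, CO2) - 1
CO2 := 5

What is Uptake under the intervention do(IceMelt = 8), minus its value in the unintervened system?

-92

Under do(IceMelt=8), the mechanism IceMelt := 2*CO2 - 2*Temp + 2*Forcing is discarded; IceMelt is fixed at 8.
Uptake = -2*IceMelt - 2*CO2 + 6  [with IceMelt=8, CO2=5]  = -20
Without intervention: Temp = 3*Forcing + 2*CO2 + 4  [with Forcing=5, CO2=5]  = 29; IceMelt = 2*CO2 - 2*Temp + 2*Forcing  [with CO2=5, Temp=29, Forcing=5]  = -38; Uptake = -2*IceMelt - 2*CO2 + 6  [with IceMelt=-38, CO2=5]  = 72.
Change = -20 − 72 = -92.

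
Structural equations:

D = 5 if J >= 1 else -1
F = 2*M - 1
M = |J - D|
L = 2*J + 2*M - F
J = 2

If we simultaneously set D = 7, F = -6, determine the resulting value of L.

20

Setting D = 7, F = -6 by intervention discards those variables' equations.
M = |J - D|  [with J=2, D=7]  = 5
L = 2*J + 2*M - F  [with J=2, M=5, F=-6]  = 20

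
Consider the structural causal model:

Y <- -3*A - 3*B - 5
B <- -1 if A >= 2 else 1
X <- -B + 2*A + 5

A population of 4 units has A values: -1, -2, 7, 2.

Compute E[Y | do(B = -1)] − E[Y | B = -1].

9

do(B=-1) breaks B's dependence on A. With B=-1 fixed, Y across the units is 1, 4, -23, -8, mean -6.5.
Observing B=-1 restricts to units where B's equation naturally yields -1: A ∈ {7, 2}. In that subpopulation Y = -23, -8, mean -15.5.
Difference = -6.5 − (-15.5) = 9.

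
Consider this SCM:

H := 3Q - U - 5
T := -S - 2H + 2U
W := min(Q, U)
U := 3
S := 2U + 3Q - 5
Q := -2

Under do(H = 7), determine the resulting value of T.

-3

The intervention breaks the incoming arrows to H: H := 3Q - U - 5 no longer applies, and H = 7.
S = 2U + 3Q - 5  [with U=3, Q=-2]  = -5
T = -S - 2H + 2U  [with S=-5, H=7, U=3]  = -3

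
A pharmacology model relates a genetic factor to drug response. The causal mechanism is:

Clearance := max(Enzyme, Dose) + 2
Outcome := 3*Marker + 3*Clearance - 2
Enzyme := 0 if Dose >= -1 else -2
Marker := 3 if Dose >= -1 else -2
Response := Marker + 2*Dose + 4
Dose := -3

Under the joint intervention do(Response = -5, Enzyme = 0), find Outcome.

-2

The joint intervention fixes Response = -5, Enzyme = 0, removing each variable's own equation.
Marker = 3 if Dose >= -1 else -2  [with Dose=-3]  = -2
Clearance = max(Enzyme, Dose) + 2  [with Enzyme=0, Dose=-3]  = 2
Outcome = 3*Marker + 3*Clearance - 2  [with Marker=-2, Clearance=2]  = -2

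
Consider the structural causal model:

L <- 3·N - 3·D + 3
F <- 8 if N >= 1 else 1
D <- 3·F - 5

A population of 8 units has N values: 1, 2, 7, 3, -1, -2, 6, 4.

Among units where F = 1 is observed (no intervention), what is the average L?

4.5

Observing F=1 restricts to units where F's equation naturally yields 1: N ∈ {-1, -2}. In that subpopulation L = 6, 3, mean 4.5.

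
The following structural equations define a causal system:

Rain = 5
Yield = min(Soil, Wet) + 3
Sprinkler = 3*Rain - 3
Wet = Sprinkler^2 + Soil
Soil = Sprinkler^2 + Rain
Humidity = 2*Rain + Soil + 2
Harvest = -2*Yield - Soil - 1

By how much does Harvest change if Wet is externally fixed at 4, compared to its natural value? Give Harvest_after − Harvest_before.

The intervention breaks the incoming arrows to Wet: Wet = Sprinkler^2 + Soil no longer applies, and Wet = 4.
Sprinkler = 3*Rain - 3  [with Rain=5]  = 12
Soil = Sprinkler^2 + Rain  [with Sprinkler=12, Rain=5]  = 149
Yield = min(Soil, Wet) + 3  [with Soil=149, Wet=4]  = 7
Harvest = -2*Yield - Soil - 1  [with Yield=7, Soil=149]  = -164
Without intervention: Sprinkler = 3*Rain - 3  [with Rain=5]  = 12; Soil = Sprinkler^2 + Rain  [with Sprinkler=12, Rain=5]  = 149; Wet = Sprinkler^2 + Soil  [with Sprinkler=12, Soil=149]  = 293; Yield = min(Soil, Wet) + 3  [with Soil=149, Wet=293]  = 152; Harvest = -2*Yield - Soil - 1  [with Yield=152, Soil=149]  = -454.
Change = -164 − (-454) = 290.

290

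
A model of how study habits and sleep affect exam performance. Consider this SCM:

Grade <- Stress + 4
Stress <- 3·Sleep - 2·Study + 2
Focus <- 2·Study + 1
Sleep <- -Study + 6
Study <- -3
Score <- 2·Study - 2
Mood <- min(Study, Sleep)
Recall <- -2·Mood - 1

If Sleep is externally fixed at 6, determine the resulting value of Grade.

30

do(Sleep=6) replaces the equation Sleep <- -Study + 6 with the constant Sleep = 6.
Stress = 3·Sleep - 2·Study + 2  [with Sleep=6, Study=-3]  = 26
Grade = Stress + 4  [with Stress=26]  = 30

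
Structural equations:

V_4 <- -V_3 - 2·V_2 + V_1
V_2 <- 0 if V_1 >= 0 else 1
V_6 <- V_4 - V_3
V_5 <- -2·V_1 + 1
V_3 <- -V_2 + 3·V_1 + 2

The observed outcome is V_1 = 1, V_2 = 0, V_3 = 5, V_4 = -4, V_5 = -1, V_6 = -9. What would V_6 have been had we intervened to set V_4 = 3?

-2

Under do(V_4=3), the mechanism V_4 <- -V_3 - 2·V_2 + V_1 is discarded; V_4 is fixed at 3.
V_2 = 0 if V_1 >= 0 else 1  [with V_1=1]  = 0
V_3 = -V_2 + 3·V_1 + 2  [with V_2=0, V_1=1]  = 5
V_6 = V_4 - V_3  [with V_4=3, V_3=5]  = -2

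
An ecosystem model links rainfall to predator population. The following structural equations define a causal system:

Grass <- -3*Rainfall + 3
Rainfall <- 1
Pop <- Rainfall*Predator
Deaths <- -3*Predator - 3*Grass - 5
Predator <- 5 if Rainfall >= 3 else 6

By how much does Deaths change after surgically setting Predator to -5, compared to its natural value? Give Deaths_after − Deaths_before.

The intervention breaks the incoming arrows to Predator: Predator <- 5 if Rainfall >= 3 else 6 no longer applies, and Predator = -5.
Grass = -3*Rainfall + 3  [with Rainfall=1]  = 0
Deaths = -3*Predator - 3*Grass - 5  [with Predator=-5, Grass=0]  = 10
Without intervention: Grass = -3*Rainfall + 3  [with Rainfall=1]  = 0; Predator = 5 if Rainfall >= 3 else 6  [with Rainfall=1]  = 6; Deaths = -3*Predator - 3*Grass - 5  [with Predator=6, Grass=0]  = -23.
Change = 10 − (-23) = 33.

33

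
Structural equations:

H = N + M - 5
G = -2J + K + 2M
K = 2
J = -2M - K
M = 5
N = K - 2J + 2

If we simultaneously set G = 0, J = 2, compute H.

The joint intervention fixes G = 0, J = 2, removing each variable's own equation.
N = K - 2J + 2  [with K=2, J=2]  = 0
H = N + M - 5  [with N=0, M=5]  = 0

0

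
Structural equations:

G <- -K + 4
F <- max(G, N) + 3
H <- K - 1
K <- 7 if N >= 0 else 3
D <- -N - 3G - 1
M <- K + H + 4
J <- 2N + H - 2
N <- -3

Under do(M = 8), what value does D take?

do(M=8) replaces the equation M <- K + H + 4 with the constant M = 8.
Since D is not a descendant of the intervened variable, it is unaffected.
K = 7 if N >= 0 else 3  [with N=-3]  = 3
G = -K + 4  [with K=3]  = 1
D = -N - 3G - 1  [with N=-3, G=1]  = -1

-1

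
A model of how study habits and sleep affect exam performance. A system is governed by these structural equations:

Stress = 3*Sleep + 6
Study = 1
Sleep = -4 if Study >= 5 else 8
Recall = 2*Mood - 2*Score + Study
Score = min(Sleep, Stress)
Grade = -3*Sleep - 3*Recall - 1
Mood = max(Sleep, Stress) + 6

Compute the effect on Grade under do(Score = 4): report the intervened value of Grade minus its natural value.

-24

The intervention breaks the incoming arrows to Score: Score = min(Sleep, Stress) no longer applies, and Score = 4.
Sleep = -4 if Study >= 5 else 8  [with Study=1]  = 8
Stress = 3*Sleep + 6  [with Sleep=8]  = 30
Mood = max(Sleep, Stress) + 6  [with Sleep=8, Stress=30]  = 36
Recall = 2*Mood - 2*Score + Study  [with Mood=36, Score=4, Study=1]  = 65
Grade = -3*Sleep - 3*Recall - 1  [with Sleep=8, Recall=65]  = -220
Without intervention: Sleep = -4 if Study >= 5 else 8  [with Study=1]  = 8; Stress = 3*Sleep + 6  [with Sleep=8]  = 30; Score = min(Sleep, Stress)  [with Sleep=8, Stress=30]  = 8; Mood = max(Sleep, Stress) + 6  [with Sleep=8, Stress=30]  = 36; Recall = 2*Mood - 2*Score + Study  [with Mood=36, Score=8, Study=1]  = 57; Grade = -3*Sleep - 3*Recall - 1  [with Sleep=8, Recall=57]  = -196.
Change = -220 − (-196) = -24.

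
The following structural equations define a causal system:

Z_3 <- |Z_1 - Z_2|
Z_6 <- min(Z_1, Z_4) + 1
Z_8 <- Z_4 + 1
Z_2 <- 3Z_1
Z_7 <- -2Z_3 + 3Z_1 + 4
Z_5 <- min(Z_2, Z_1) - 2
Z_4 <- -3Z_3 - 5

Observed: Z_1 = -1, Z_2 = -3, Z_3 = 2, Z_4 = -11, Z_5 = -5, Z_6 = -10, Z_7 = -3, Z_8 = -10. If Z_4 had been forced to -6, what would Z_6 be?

-5

Under do(Z_4=-6), the mechanism Z_4 <- -3Z_3 - 5 is discarded; Z_4 is fixed at -6.
Z_6 = min(Z_1, Z_4) + 1  [with Z_1=-1, Z_4=-6]  = -5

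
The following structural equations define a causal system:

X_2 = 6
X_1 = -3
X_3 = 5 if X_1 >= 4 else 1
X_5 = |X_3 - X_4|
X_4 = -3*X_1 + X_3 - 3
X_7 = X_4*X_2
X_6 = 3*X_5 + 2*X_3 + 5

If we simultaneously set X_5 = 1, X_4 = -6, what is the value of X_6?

10

Setting X_5 = 1, X_4 = -6 by intervention discards those variables' equations.
X_3 = 5 if X_1 >= 4 else 1  [with X_1=-3]  = 1
X_6 = 3*X_5 + 2*X_3 + 5  [with X_5=1, X_3=1]  = 10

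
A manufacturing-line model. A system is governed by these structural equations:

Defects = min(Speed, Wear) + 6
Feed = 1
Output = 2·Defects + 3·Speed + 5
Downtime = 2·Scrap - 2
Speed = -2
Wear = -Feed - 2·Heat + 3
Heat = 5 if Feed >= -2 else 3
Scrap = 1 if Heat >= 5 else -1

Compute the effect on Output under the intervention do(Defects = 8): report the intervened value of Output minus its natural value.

20

Under do(Defects=8), the mechanism Defects = min(Speed, Wear) + 6 is discarded; Defects is fixed at 8.
Output = 2·Defects + 3·Speed + 5  [with Defects=8, Speed=-2]  = 15
Without intervention: Heat = 5 if Feed >= -2 else 3  [with Feed=1]  = 5; Wear = -Feed - 2·Heat + 3  [with Feed=1, Heat=5]  = -8; Defects = min(Speed, Wear) + 6  [with Speed=-2, Wear=-8]  = -2; Output = 2·Defects + 3·Speed + 5  [with Defects=-2, Speed=-2]  = -5.
Change = 15 − (-5) = 20.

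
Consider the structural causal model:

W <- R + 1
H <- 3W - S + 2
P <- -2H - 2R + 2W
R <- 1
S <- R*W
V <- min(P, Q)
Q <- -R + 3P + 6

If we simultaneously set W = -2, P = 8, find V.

8

The joint intervention fixes W = -2, P = 8, removing each variable's own equation.
Q = -R + 3P + 6  [with R=1, P=8]  = 29
V = min(P, Q)  [with P=8, Q=29]  = 8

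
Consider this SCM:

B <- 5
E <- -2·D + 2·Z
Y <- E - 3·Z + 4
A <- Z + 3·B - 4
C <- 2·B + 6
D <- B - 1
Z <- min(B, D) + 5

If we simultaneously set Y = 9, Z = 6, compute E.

4

Setting Y = 9, Z = 6 by intervention discards those variables' equations.
D = B - 1  [with B=5]  = 4
E = -2·D + 2·Z  [with D=4, Z=6]  = 4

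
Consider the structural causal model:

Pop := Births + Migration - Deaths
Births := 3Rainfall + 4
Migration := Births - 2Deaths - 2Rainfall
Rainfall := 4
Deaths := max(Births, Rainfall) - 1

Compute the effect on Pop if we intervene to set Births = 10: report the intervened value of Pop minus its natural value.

do(Births=10) replaces the equation Births := 3Rainfall + 4 with the constant Births = 10.
Deaths = max(Births, Rainfall) - 1  [with Births=10, Rainfall=4]  = 9
Migration = Births - 2Deaths - 2Rainfall  [with Births=10, Deaths=9, Rainfall=4]  = -16
Pop = Births + Migration - Deaths  [with Births=10, Migration=-16, Deaths=9]  = -15
Without intervention: Births = 3Rainfall + 4  [with Rainfall=4]  = 16; Deaths = max(Births, Rainfall) - 1  [with Births=16, Rainfall=4]  = 15; Migration = Births - 2Deaths - 2Rainfall  [with Births=16, Deaths=15, Rainfall=4]  = -22; Pop = Births + Migration - Deaths  [with Births=16, Migration=-22, Deaths=15]  = -21.
Change = -15 − (-21) = 6.

6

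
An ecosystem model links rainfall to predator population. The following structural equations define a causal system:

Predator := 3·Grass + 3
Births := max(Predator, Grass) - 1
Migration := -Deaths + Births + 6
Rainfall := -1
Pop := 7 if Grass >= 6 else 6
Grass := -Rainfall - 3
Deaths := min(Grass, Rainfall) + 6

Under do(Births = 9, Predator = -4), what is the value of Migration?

The joint intervention fixes Births = 9, Predator = -4, removing each variable's own equation.
Grass = -Rainfall - 3  [with Rainfall=-1]  = -2
Deaths = min(Grass, Rainfall) + 6  [with Grass=-2, Rainfall=-1]  = 4
Migration = -Deaths + Births + 6  [with Deaths=4, Births=9]  = 11

11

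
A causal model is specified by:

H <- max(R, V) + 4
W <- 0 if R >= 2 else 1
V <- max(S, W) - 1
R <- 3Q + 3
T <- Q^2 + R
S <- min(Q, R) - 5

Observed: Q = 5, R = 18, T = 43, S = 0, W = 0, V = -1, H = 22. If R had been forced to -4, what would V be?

Under do(R=-4), the mechanism R <- 3Q + 3 is discarded; R is fixed at -4.
S = min(Q, R) - 5  [with Q=5, R=-4]  = -9
W = 0 if R >= 2 else 1  [with R=-4]  = 1
V = max(S, W) - 1  [with S=-9, W=1]  = 0

0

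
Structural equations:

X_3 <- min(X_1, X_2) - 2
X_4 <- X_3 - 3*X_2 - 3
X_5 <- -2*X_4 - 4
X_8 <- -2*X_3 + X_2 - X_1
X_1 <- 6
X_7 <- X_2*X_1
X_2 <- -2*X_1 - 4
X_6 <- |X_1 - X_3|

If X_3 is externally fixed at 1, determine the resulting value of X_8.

-24

The intervention breaks the incoming arrows to X_3: X_3 <- min(X_1, X_2) - 2 no longer applies, and X_3 = 1.
X_2 = -2*X_1 - 4  [with X_1=6]  = -16
X_8 = -2*X_3 + X_2 - X_1  [with X_3=1, X_2=-16, X_1=6]  = -24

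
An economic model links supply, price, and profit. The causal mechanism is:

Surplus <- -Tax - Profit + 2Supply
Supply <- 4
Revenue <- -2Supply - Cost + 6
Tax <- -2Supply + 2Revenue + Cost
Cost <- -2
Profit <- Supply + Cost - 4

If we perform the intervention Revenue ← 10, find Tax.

The intervention breaks the incoming arrows to Revenue: Revenue <- -2Supply - Cost + 6 no longer applies, and Revenue = 10.
Tax = -2Supply + 2Revenue + Cost  [with Supply=4, Revenue=10, Cost=-2]  = 10

10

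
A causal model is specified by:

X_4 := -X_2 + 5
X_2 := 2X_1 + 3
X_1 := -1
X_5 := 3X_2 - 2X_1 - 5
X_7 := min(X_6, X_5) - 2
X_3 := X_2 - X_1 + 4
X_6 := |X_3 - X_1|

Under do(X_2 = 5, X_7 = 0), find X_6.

Under do(X_2 = 5, X_7 = 0), each intervened variable's structural equation is replaced by its fixed value.
X_3 = X_2 - X_1 + 4  [with X_2=5, X_1=-1]  = 10
X_6 = |X_3 - X_1|  [with X_3=10, X_1=-1]  = 11

11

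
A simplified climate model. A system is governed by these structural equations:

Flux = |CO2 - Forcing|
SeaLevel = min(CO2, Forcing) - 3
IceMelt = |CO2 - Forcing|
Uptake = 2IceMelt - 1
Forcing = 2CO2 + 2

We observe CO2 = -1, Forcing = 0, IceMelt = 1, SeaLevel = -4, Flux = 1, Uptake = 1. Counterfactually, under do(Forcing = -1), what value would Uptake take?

Under do(Forcing=-1), the mechanism Forcing = 2CO2 + 2 is discarded; Forcing is fixed at -1.
IceMelt = |CO2 - Forcing|  [with CO2=-1, Forcing=-1]  = 0
Uptake = 2IceMelt - 1  [with IceMelt=0]  = -1

-1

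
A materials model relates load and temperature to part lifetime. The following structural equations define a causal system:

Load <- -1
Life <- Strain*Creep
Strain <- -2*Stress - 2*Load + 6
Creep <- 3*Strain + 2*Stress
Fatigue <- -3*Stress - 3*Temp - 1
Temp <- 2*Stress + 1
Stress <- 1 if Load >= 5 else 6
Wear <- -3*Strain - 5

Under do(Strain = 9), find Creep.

do(Strain=9) replaces the equation Strain <- -2*Stress - 2*Load + 6 with the constant Strain = 9.
Stress = 1 if Load >= 5 else 6  [with Load=-1]  = 6
Creep = 3*Strain + 2*Stress  [with Strain=9, Stress=6]  = 39

39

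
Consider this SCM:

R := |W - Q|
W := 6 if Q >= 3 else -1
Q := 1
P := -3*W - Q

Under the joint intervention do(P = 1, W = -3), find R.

The joint intervention fixes P = 1, W = -3, removing each variable's own equation.
R = |W - Q|  [with W=-3, Q=1]  = 4

4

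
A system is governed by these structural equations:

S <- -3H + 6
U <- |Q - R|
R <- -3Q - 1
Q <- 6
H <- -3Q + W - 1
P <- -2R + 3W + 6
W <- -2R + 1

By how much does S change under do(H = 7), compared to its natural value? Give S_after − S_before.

39

Under do(H=7), the mechanism H <- -3Q + W - 1 is discarded; H is fixed at 7.
S = -3H + 6  [with H=7]  = -15
Without intervention: R = -3Q - 1  [with Q=6]  = -19; W = -2R + 1  [with R=-19]  = 39; H = -3Q + W - 1  [with Q=6, W=39]  = 20; S = -3H + 6  [with H=20]  = -54.
Change = -15 − (-54) = 39.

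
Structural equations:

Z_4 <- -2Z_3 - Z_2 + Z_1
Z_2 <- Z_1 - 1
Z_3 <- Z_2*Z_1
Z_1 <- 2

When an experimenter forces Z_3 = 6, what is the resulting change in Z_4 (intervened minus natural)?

-8

The intervention breaks the incoming arrows to Z_3: Z_3 <- Z_2*Z_1 no longer applies, and Z_3 = 6.
Z_2 = Z_1 - 1  [with Z_1=2]  = 1
Z_4 = -2Z_3 - Z_2 + Z_1  [with Z_3=6, Z_2=1, Z_1=2]  = -11
Without intervention: Z_2 = Z_1 - 1  [with Z_1=2]  = 1; Z_3 = Z_2*Z_1  [with Z_2=1, Z_1=2]  = 2; Z_4 = -2Z_3 - Z_2 + Z_1  [with Z_3=2, Z_2=1, Z_1=2]  = -3.
Change = -11 − (-3) = -8.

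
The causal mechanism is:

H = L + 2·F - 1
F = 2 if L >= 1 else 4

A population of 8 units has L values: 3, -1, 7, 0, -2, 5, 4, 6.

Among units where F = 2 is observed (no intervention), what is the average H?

8

Observing F=2 restricts to units where F's equation naturally yields 2: L ∈ {3, 7, 5, 4, 6}. In that subpopulation H = 6, 10, 8, 7, 9, mean 8.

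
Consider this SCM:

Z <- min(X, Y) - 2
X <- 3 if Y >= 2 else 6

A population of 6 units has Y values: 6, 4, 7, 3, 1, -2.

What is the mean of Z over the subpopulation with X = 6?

-2.5

Observing X=6 restricts to units where X's equation naturally yields 6: Y ∈ {1, -2}. In that subpopulation Z = -1, -4, mean -2.5.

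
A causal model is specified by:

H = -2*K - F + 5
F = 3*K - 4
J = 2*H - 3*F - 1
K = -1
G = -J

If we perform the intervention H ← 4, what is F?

Under do(H=4), the mechanism H = -2*K - F + 5 is discarded; H is fixed at 4.
Since F is not a descendant of the intervened variable, it is unaffected.
F = 3*K - 4  [with K=-1]  = -7

-7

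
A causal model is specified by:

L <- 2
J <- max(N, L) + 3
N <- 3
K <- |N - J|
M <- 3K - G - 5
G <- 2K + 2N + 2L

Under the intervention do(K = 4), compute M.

Under do(K=4), the mechanism K <- |N - J| is discarded; K is fixed at 4.
G = 2K + 2N + 2L  [with K=4, N=3, L=2]  = 18
M = 3K - G - 5  [with K=4, G=18]  = -11

-11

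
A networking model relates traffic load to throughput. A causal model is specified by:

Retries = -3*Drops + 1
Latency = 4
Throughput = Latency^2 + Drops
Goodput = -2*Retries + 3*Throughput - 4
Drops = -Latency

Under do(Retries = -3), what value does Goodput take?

do(Retries=-3) replaces the equation Retries = -3*Drops + 1 with the constant Retries = -3.
Drops = -Latency  [with Latency=4]  = -4
Throughput = Latency^2 + Drops  [with Latency=4, Drops=-4]  = 12
Goodput = -2*Retries + 3*Throughput - 4  [with Retries=-3, Throughput=12]  = 38

38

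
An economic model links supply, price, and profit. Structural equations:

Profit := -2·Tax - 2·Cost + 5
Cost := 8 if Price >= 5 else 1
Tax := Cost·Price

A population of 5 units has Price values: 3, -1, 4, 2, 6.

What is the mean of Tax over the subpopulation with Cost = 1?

2

Observing Cost=1 restricts to units where Cost's equation naturally yields 1: Price ∈ {3, -1, 4, 2}. In that subpopulation Tax = 3, -1, 4, 2, mean 2.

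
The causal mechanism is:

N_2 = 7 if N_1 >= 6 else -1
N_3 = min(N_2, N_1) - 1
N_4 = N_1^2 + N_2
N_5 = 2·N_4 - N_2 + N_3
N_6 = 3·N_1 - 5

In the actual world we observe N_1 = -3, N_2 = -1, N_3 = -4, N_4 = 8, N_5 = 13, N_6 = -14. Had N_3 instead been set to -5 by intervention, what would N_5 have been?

do(N_3=-5) replaces the equation N_3 = min(N_2, N_1) - 1 with the constant N_3 = -5.
N_2 = 7 if N_1 >= 6 else -1  [with N_1=-3]  = -1
N_4 = N_1^2 + N_2  [with N_1=-3, N_2=-1]  = 8
N_5 = 2·N_4 - N_2 + N_3  [with N_4=8, N_2=-1, N_3=-5]  = 12

12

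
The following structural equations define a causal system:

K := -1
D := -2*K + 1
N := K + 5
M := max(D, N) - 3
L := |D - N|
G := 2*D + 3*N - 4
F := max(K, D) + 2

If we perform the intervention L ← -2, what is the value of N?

4

do(L=-2) replaces the equation L := |D - N| with the constant L = -2.
N is not downstream of the intervention, so its value is determined by the original equations.
N = K + 5  [with K=-1]  = 4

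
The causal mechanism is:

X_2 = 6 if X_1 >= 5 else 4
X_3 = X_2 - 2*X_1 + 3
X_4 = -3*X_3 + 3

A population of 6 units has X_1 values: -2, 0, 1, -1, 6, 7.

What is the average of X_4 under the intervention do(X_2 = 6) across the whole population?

-13

Under do(X_2=6), X_2's equation is replaced by X_2=6 for every unit. Per-unit X_4: -36, -24, -18, -30, 12, 18. Mean = -13.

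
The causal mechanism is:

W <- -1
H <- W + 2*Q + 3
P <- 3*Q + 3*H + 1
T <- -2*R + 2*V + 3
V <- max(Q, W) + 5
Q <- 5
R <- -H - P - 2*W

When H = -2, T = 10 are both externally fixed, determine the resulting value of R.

-6

Setting H = -2, T = 10 by intervention discards those variables' equations.
P = 3*Q + 3*H + 1  [with Q=5, H=-2]  = 10
R = -H - P - 2*W  [with H=-2, P=10, W=-1]  = -6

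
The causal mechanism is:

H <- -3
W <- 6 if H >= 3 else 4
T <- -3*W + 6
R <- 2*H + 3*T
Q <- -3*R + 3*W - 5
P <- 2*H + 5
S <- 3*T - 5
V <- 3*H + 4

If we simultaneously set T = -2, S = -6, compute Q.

Setting T = -2, S = -6 by intervention discards those variables' equations.
W = 6 if H >= 3 else 4  [with H=-3]  = 4
R = 2*H + 3*T  [with H=-3, T=-2]  = -12
Q = -3*R + 3*W - 5  [with R=-12, W=4]  = 43

43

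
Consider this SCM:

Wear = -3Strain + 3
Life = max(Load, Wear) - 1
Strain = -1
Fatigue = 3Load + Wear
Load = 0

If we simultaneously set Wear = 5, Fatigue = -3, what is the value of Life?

Setting Wear = 5, Fatigue = -3 by intervention discards those variables' equations.
Life = max(Load, Wear) - 1  [with Load=0, Wear=5]  = 4

4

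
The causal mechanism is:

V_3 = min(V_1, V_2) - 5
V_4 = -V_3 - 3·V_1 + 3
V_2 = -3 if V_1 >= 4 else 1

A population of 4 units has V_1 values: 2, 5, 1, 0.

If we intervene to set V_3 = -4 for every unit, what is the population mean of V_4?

1

The intervention sets V_3=-4 in all 4 units regardless of V_1. Recomputing V_4 per unit gives 1, -8, 4, 7; average 1.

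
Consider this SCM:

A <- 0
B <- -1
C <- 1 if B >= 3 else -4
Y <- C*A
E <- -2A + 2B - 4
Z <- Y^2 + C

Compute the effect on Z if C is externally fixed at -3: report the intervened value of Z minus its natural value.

The intervention breaks the incoming arrows to C: C <- 1 if B >= 3 else -4 no longer applies, and C = -3.
Y = C*A  [with C=-3, A=0]  = 0
Z = Y^2 + C  [with Y=0, C=-3]  = -3
Without intervention: C = 1 if B >= 3 else -4  [with B=-1]  = -4; Y = C*A  [with C=-4, A=0]  = 0; Z = Y^2 + C  [with Y=0, C=-4]  = -4.
Change = -3 − (-4) = 1.

1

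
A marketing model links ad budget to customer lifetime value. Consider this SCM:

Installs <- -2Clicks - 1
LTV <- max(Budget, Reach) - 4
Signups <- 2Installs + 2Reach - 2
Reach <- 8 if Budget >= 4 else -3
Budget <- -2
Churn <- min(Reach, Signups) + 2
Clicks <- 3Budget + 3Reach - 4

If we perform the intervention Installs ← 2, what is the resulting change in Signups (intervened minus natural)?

-70

Intervening sets Installs = 2 and removes its equation (Installs <- -2Clicks - 1).
Reach = 8 if Budget >= 4 else -3  [with Budget=-2]  = -3
Signups = 2Installs + 2Reach - 2  [with Installs=2, Reach=-3]  = -4
Without intervention: Reach = 8 if Budget >= 4 else -3  [with Budget=-2]  = -3; Clicks = 3Budget + 3Reach - 4  [with Budget=-2, Reach=-3]  = -19; Installs = -2Clicks - 1  [with Clicks=-19]  = 37; Signups = 2Installs + 2Reach - 2  [with Installs=37, Reach=-3]  = 66.
Change = -4 − 66 = -70.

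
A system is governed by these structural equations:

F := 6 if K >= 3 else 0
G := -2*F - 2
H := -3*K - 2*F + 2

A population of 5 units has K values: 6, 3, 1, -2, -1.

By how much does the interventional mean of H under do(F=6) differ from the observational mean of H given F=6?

9.3

do(F=6) breaks F's dependence on K. With F=6 fixed, H across the units is -28, -19, -13, -4, -7, mean -14.2.
E[H|F=6] averages over only the 2 units with F=6 (K = 6, 3): H = -28, -19, mean -23.5.
Difference = -14.2 − (-23.5) = 9.3.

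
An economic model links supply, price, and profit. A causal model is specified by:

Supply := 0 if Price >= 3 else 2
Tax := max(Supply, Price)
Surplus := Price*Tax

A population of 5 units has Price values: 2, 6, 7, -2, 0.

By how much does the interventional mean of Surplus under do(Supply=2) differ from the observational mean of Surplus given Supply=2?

Under do(Supply=2), Supply's equation is replaced by Supply=2 for every unit. Per-unit Surplus: 4, 36, 49, -4, 0. Mean = 17.
E[Surplus|Supply=2] averages over only the 3 units with Supply=2 (Price = 2, -2, 0): Surplus = 4, -4, 0, mean 0.
Difference = 17 − 0 = 17.

17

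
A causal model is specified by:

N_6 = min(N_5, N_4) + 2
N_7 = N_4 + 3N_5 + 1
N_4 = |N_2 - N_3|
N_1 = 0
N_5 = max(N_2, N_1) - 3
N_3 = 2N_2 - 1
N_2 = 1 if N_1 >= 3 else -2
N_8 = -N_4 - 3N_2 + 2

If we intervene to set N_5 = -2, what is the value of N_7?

-2

Under do(N_5=-2), the mechanism N_5 = max(N_2, N_1) - 3 is discarded; N_5 is fixed at -2.
N_2 = 1 if N_1 >= 3 else -2  [with N_1=0]  = -2
N_3 = 2N_2 - 1  [with N_2=-2]  = -5
N_4 = |N_2 - N_3|  [with N_2=-2, N_3=-5]  = 3
N_7 = N_4 + 3N_5 + 1  [with N_4=3, N_5=-2]  = -2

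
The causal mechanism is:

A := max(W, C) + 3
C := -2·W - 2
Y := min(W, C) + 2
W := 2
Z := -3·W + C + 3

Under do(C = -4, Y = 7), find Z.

Setting C = -4, Y = 7 by intervention discards those variables' equations.
Z = -3·W + C + 3  [with W=2, C=-4]  = -7

-7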